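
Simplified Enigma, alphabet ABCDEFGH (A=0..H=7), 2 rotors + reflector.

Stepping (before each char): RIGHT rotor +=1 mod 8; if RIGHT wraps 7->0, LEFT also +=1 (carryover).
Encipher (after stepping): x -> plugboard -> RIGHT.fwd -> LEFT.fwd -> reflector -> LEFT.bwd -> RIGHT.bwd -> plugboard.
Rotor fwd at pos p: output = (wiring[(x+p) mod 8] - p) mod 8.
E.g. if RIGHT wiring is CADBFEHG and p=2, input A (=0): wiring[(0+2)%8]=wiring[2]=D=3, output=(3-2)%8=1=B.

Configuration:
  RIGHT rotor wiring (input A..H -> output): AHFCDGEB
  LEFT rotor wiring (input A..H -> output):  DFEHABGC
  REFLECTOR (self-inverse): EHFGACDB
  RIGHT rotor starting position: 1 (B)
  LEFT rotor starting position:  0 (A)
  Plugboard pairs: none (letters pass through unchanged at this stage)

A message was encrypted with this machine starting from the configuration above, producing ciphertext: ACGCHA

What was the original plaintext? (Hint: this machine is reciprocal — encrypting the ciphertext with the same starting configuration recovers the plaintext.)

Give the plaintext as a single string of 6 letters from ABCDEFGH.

Answer: HFAEAF

Derivation:
Char 1 ('A'): step: R->2, L=0; A->plug->A->R->D->L->H->refl->B->L'->F->R'->H->plug->H
Char 2 ('C'): step: R->3, L=0; C->plug->C->R->D->L->H->refl->B->L'->F->R'->F->plug->F
Char 3 ('G'): step: R->4, L=0; G->plug->G->R->B->L->F->refl->C->L'->H->R'->A->plug->A
Char 4 ('C'): step: R->5, L=0; C->plug->C->R->E->L->A->refl->E->L'->C->R'->E->plug->E
Char 5 ('H'): step: R->6, L=0; H->plug->H->R->A->L->D->refl->G->L'->G->R'->A->plug->A
Char 6 ('A'): step: R->7, L=0; A->plug->A->R->C->L->E->refl->A->L'->E->R'->F->plug->F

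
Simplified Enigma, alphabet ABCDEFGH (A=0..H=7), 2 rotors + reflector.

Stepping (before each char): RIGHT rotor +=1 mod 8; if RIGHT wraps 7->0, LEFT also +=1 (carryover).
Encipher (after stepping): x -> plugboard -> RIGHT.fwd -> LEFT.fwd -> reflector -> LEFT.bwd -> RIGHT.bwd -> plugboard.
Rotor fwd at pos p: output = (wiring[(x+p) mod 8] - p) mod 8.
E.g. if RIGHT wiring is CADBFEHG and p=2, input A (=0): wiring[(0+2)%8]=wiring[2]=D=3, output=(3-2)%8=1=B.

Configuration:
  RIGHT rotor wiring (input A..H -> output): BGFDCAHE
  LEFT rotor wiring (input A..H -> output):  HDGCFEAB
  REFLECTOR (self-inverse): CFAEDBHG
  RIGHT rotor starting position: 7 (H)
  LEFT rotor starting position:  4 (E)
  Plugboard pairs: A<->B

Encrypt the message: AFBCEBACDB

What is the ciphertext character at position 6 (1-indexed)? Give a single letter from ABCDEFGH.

Char 1 ('A'): step: R->0, L->5 (L advanced); A->plug->B->R->G->L->F->refl->B->L'->F->R'->C->plug->C
Char 2 ('F'): step: R->1, L=5; F->plug->F->R->G->L->F->refl->B->L'->F->R'->A->plug->B
Char 3 ('B'): step: R->2, L=5; B->plug->A->R->D->L->C->refl->A->L'->H->R'->G->plug->G
Char 4 ('C'): step: R->3, L=5; C->plug->C->R->F->L->B->refl->F->L'->G->R'->F->plug->F
Char 5 ('E'): step: R->4, L=5; E->plug->E->R->F->L->B->refl->F->L'->G->R'->A->plug->B
Char 6 ('B'): step: R->5, L=5; B->plug->A->R->D->L->C->refl->A->L'->H->R'->C->plug->C

C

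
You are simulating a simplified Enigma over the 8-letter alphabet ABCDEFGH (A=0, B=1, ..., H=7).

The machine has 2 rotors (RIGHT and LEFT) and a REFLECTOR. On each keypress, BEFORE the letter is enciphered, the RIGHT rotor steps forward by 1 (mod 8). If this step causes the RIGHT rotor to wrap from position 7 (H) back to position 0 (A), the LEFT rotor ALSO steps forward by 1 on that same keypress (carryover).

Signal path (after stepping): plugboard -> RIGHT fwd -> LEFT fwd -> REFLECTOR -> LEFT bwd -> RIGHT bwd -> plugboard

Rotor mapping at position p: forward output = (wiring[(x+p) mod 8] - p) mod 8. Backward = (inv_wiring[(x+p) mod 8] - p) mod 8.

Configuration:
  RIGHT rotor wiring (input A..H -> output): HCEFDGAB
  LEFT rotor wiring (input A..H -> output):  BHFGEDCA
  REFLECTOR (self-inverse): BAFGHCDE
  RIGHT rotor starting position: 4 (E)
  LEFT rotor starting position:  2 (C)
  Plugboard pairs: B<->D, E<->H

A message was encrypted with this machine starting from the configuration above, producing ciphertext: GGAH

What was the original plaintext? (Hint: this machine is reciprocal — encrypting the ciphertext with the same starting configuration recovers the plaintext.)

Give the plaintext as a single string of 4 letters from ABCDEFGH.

Char 1 ('G'): step: R->5, L=2; G->plug->G->R->A->L->D->refl->G->L'->F->R'->E->plug->H
Char 2 ('G'): step: R->6, L=2; G->plug->G->R->F->L->G->refl->D->L'->A->R'->H->plug->E
Char 3 ('A'): step: R->7, L=2; A->plug->A->R->C->L->C->refl->F->L'->H->R'->G->plug->G
Char 4 ('H'): step: R->0, L->3 (L advanced); H->plug->E->R->D->L->H->refl->E->L'->G->R'->F->plug->F

Answer: HEGF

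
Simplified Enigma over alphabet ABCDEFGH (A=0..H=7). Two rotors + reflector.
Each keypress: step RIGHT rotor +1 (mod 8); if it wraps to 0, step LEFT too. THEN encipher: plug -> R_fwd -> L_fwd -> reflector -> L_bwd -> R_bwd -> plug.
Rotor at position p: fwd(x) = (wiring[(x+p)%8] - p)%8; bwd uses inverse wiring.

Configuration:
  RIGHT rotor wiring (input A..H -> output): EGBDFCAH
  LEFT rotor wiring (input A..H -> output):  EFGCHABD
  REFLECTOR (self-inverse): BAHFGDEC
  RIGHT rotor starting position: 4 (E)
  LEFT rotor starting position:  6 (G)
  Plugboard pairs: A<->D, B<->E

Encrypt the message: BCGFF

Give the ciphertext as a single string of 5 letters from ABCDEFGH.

Answer: HHCGH

Derivation:
Char 1 ('B'): step: R->5, L=6; B->plug->E->R->B->L->F->refl->D->L'->A->R'->H->plug->H
Char 2 ('C'): step: R->6, L=6; C->plug->C->R->G->L->B->refl->A->L'->E->R'->H->plug->H
Char 3 ('G'): step: R->7, L=6; G->plug->G->R->D->L->H->refl->C->L'->H->R'->C->plug->C
Char 4 ('F'): step: R->0, L->7 (L advanced); F->plug->F->R->C->L->G->refl->E->L'->A->R'->G->plug->G
Char 5 ('F'): step: R->1, L=7; F->plug->F->R->H->L->C->refl->H->L'->D->R'->H->plug->H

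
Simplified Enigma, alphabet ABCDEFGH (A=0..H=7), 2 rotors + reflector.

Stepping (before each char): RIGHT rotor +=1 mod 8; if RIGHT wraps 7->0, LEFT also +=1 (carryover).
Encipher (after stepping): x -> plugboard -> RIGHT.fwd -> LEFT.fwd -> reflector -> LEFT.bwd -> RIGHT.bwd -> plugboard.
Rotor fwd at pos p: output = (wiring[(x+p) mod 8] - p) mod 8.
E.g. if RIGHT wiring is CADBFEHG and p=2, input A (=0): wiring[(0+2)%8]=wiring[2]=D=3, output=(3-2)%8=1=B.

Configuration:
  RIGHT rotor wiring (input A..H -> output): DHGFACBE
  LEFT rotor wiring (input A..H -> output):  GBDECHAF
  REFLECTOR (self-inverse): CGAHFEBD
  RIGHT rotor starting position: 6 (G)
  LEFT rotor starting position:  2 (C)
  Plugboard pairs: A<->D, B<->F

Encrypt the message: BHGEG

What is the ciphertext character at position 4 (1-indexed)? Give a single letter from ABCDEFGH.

Char 1 ('B'): step: R->7, L=2; B->plug->F->R->B->L->C->refl->A->L'->C->R'->H->plug->H
Char 2 ('H'): step: R->0, L->3 (L advanced); H->plug->H->R->E->L->C->refl->A->L'->H->R'->B->plug->F
Char 3 ('G'): step: R->1, L=3; G->plug->G->R->D->L->F->refl->E->L'->C->R'->H->plug->H
Char 4 ('E'): step: R->2, L=3; E->plug->E->R->H->L->A->refl->C->L'->E->R'->A->plug->D

D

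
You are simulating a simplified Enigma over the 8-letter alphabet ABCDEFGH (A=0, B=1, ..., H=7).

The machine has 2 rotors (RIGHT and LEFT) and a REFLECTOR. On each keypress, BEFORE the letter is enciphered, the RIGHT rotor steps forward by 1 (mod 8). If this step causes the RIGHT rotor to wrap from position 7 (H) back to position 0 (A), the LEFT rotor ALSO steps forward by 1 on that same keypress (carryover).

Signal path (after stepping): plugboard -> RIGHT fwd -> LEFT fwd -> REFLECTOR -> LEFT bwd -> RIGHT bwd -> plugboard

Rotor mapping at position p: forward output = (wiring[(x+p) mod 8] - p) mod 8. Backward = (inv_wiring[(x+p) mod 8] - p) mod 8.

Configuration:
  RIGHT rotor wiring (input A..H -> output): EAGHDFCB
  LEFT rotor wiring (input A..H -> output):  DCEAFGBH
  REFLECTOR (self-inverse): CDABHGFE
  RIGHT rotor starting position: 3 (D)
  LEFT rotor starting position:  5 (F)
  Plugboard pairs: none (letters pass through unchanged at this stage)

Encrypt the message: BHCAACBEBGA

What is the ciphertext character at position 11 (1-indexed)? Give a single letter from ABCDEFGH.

Char 1 ('B'): step: R->4, L=5; B->plug->B->R->B->L->E->refl->H->L'->F->R'->D->plug->D
Char 2 ('H'): step: R->5, L=5; H->plug->H->R->G->L->D->refl->B->L'->A->R'->A->plug->A
Char 3 ('C'): step: R->6, L=5; C->plug->C->R->G->L->D->refl->B->L'->A->R'->E->plug->E
Char 4 ('A'): step: R->7, L=5; A->plug->A->R->C->L->C->refl->A->L'->H->R'->D->plug->D
Char 5 ('A'): step: R->0, L->6 (L advanced); A->plug->A->R->E->L->G->refl->F->L'->C->R'->G->plug->G
Char 6 ('C'): step: R->1, L=6; C->plug->C->R->G->L->H->refl->E->L'->D->R'->H->plug->H
Char 7 ('B'): step: R->2, L=6; B->plug->B->R->F->L->C->refl->A->L'->H->R'->F->plug->F
Char 8 ('E'): step: R->3, L=6; E->plug->E->R->G->L->H->refl->E->L'->D->R'->H->plug->H
Char 9 ('B'): step: R->4, L=6; B->plug->B->R->B->L->B->refl->D->L'->A->R'->E->plug->E
Char 10 ('G'): step: R->5, L=6; G->plug->G->R->C->L->F->refl->G->L'->E->R'->C->plug->C
Char 11 ('A'): step: R->6, L=6; A->plug->A->R->E->L->G->refl->F->L'->C->R'->D->plug->D

D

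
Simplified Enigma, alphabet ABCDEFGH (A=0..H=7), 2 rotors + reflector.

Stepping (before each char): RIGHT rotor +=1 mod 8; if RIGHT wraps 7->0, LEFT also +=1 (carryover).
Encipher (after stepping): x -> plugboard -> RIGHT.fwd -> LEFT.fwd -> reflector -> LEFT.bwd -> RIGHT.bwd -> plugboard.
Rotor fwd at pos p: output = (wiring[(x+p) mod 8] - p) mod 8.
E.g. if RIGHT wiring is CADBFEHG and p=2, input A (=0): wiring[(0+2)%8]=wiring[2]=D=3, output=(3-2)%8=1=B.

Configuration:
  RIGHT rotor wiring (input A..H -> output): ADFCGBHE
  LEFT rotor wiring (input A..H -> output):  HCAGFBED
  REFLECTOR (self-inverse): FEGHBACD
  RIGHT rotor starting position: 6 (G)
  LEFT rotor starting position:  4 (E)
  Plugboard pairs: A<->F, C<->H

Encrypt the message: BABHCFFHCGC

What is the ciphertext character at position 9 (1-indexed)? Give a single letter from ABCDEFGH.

Char 1 ('B'): step: R->7, L=4; B->plug->B->R->B->L->F->refl->A->L'->C->R'->G->plug->G
Char 2 ('A'): step: R->0, L->5 (L advanced); A->plug->F->R->B->L->H->refl->D->L'->F->R'->C->plug->H
Char 3 ('B'): step: R->1, L=5; B->plug->B->R->E->L->F->refl->A->L'->H->R'->H->plug->C
Char 4 ('H'): step: R->2, L=5; H->plug->C->R->E->L->F->refl->A->L'->H->R'->D->plug->D
Char 5 ('C'): step: R->3, L=5; C->plug->H->R->C->L->G->refl->C->L'->D->R'->B->plug->B
Char 6 ('F'): step: R->4, L=5; F->plug->A->R->C->L->G->refl->C->L'->D->R'->C->plug->H
Char 7 ('F'): step: R->5, L=5; F->plug->A->R->E->L->F->refl->A->L'->H->R'->C->plug->H
Char 8 ('H'): step: R->6, L=5; H->plug->C->R->C->L->G->refl->C->L'->D->R'->H->plug->C
Char 9 ('C'): step: R->7, L=5; C->plug->H->R->A->L->E->refl->B->L'->G->R'->D->plug->D

D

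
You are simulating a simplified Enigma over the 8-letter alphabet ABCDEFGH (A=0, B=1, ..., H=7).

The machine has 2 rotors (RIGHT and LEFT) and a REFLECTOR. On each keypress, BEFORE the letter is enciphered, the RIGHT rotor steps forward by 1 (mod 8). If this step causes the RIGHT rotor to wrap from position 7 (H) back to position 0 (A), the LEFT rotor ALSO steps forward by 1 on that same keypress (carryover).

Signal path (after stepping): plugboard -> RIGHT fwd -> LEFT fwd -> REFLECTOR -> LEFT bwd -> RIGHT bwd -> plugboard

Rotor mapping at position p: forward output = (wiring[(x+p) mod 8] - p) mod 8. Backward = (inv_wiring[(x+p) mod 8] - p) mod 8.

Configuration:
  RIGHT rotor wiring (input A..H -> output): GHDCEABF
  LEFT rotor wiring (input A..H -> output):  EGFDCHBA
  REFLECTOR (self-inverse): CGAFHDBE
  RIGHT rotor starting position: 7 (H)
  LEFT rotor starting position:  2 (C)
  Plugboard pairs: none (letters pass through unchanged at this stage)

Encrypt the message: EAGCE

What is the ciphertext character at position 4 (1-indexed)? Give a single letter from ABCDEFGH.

Char 1 ('E'): step: R->0, L->3 (L advanced); E->plug->E->R->E->L->F->refl->D->L'->G->R'->A->plug->A
Char 2 ('A'): step: R->1, L=3; A->plug->A->R->G->L->D->refl->F->L'->E->R'->G->plug->G
Char 3 ('G'): step: R->2, L=3; G->plug->G->R->E->L->F->refl->D->L'->G->R'->D->plug->D
Char 4 ('C'): step: R->3, L=3; C->plug->C->R->F->L->B->refl->G->L'->D->R'->F->plug->F

F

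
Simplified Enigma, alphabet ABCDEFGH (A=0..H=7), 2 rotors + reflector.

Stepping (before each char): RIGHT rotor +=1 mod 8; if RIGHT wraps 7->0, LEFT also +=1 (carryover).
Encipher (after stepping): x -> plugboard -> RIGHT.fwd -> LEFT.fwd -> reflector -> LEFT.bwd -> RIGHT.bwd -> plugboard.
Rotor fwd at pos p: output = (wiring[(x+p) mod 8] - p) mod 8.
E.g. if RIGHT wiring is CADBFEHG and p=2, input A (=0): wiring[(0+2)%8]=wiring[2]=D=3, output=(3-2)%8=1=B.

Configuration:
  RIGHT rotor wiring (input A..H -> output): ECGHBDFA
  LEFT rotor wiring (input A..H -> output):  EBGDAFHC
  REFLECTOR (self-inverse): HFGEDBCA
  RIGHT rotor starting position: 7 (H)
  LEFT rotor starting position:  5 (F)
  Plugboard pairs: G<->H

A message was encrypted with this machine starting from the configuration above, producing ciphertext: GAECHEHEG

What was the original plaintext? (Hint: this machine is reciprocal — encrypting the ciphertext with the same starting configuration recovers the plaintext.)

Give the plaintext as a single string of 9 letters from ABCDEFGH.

Answer: HGDEFBFBA

Derivation:
Char 1 ('G'): step: R->0, L->6 (L advanced); G->plug->H->R->A->L->B->refl->F->L'->F->R'->G->plug->H
Char 2 ('A'): step: R->1, L=6; A->plug->A->R->B->L->E->refl->D->L'->D->R'->H->plug->G
Char 3 ('E'): step: R->2, L=6; E->plug->E->R->D->L->D->refl->E->L'->B->R'->D->plug->D
Char 4 ('C'): step: R->3, L=6; C->plug->C->R->A->L->B->refl->F->L'->F->R'->E->plug->E
Char 5 ('H'): step: R->4, L=6; H->plug->G->R->C->L->G->refl->C->L'->G->R'->F->plug->F
Char 6 ('E'): step: R->5, L=6; E->plug->E->R->F->L->F->refl->B->L'->A->R'->B->plug->B
Char 7 ('H'): step: R->6, L=6; H->plug->G->R->D->L->D->refl->E->L'->B->R'->F->plug->F
Char 8 ('E'): step: R->7, L=6; E->plug->E->R->A->L->B->refl->F->L'->F->R'->B->plug->B
Char 9 ('G'): step: R->0, L->7 (L advanced); G->plug->H->R->A->L->D->refl->E->L'->E->R'->A->plug->A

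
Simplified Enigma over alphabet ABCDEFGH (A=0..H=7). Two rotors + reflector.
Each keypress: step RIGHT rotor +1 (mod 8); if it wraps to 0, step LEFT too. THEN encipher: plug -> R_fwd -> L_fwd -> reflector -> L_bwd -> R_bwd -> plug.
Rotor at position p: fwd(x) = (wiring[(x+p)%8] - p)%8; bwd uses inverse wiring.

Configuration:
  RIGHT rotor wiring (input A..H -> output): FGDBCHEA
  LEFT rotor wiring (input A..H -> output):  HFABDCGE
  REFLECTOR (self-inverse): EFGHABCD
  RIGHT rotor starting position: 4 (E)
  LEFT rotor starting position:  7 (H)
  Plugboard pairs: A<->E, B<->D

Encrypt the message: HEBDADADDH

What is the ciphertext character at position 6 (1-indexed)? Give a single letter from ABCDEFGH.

Char 1 ('H'): step: R->5, L=7; H->plug->H->R->F->L->E->refl->A->L'->B->R'->E->plug->A
Char 2 ('E'): step: R->6, L=7; E->plug->A->R->G->L->D->refl->H->L'->H->R'->C->plug->C
Char 3 ('B'): step: R->7, L=7; B->plug->D->R->E->L->C->refl->G->L'->C->R'->E->plug->A
Char 4 ('D'): step: R->0, L->0 (L advanced); D->plug->B->R->G->L->G->refl->C->L'->F->R'->A->plug->E
Char 5 ('A'): step: R->1, L=0; A->plug->E->R->G->L->G->refl->C->L'->F->R'->A->plug->E
Char 6 ('D'): step: R->2, L=0; D->plug->B->R->H->L->E->refl->A->L'->C->R'->E->plug->A

A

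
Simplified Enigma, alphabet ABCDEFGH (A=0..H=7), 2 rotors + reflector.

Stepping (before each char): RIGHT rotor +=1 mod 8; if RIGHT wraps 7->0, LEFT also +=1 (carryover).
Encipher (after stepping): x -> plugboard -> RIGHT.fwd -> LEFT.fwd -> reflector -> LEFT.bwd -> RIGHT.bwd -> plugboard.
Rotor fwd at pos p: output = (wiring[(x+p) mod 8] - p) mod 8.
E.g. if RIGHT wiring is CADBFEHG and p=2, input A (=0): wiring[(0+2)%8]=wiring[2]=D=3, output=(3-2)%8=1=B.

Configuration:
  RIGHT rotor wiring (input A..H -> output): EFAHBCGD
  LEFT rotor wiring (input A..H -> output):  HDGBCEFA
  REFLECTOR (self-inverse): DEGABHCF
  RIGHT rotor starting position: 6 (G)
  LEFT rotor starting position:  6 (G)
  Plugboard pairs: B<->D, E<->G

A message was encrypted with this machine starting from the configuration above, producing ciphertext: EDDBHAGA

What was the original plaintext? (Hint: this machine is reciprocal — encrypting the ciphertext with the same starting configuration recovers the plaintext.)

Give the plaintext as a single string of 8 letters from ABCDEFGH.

Answer: GGAEFFEG

Derivation:
Char 1 ('E'): step: R->7, L=6; E->plug->G->R->D->L->F->refl->H->L'->A->R'->E->plug->G
Char 2 ('D'): step: R->0, L->7 (L advanced); D->plug->B->R->F->L->D->refl->A->L'->B->R'->E->plug->G
Char 3 ('D'): step: R->1, L=7; D->plug->B->R->H->L->G->refl->C->L'->E->R'->A->plug->A
Char 4 ('B'): step: R->2, L=7; B->plug->D->R->A->L->B->refl->E->L'->C->R'->G->plug->E
Char 5 ('H'): step: R->3, L=7; H->plug->H->R->F->L->D->refl->A->L'->B->R'->F->plug->F
Char 6 ('A'): step: R->4, L=7; A->plug->A->R->F->L->D->refl->A->L'->B->R'->F->plug->F
Char 7 ('G'): step: R->5, L=7; G->plug->E->R->A->L->B->refl->E->L'->C->R'->G->plug->E
Char 8 ('A'): step: R->6, L=7; A->plug->A->R->A->L->B->refl->E->L'->C->R'->E->plug->G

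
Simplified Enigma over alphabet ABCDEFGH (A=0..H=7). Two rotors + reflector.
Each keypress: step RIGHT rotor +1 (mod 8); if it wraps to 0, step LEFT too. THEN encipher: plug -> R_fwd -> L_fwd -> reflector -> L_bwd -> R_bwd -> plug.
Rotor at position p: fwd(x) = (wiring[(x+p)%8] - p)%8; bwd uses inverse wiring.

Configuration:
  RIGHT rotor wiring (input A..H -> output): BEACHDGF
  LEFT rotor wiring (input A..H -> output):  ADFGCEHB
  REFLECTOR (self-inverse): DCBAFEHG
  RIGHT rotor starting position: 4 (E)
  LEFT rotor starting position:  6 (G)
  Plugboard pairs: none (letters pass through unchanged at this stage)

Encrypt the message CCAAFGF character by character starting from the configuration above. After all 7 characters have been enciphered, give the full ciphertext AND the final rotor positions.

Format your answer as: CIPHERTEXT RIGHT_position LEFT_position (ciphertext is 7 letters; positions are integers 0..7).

Answer: HDECBCE 3 7

Derivation:
Char 1 ('C'): step: R->5, L=6; C->plug->C->R->A->L->B->refl->C->L'->C->R'->H->plug->H
Char 2 ('C'): step: R->6, L=6; C->plug->C->R->D->L->F->refl->E->L'->G->R'->D->plug->D
Char 3 ('A'): step: R->7, L=6; A->plug->A->R->G->L->E->refl->F->L'->D->R'->E->plug->E
Char 4 ('A'): step: R->0, L->7 (L advanced); A->plug->A->R->B->L->B->refl->C->L'->A->R'->C->plug->C
Char 5 ('F'): step: R->1, L=7; F->plug->F->R->F->L->D->refl->A->L'->H->R'->B->plug->B
Char 6 ('G'): step: R->2, L=7; G->plug->G->R->H->L->A->refl->D->L'->F->R'->C->plug->C
Char 7 ('F'): step: R->3, L=7; F->plug->F->R->G->L->F->refl->E->L'->C->R'->E->plug->E
Final: ciphertext=HDECBCE, RIGHT=3, LEFT=7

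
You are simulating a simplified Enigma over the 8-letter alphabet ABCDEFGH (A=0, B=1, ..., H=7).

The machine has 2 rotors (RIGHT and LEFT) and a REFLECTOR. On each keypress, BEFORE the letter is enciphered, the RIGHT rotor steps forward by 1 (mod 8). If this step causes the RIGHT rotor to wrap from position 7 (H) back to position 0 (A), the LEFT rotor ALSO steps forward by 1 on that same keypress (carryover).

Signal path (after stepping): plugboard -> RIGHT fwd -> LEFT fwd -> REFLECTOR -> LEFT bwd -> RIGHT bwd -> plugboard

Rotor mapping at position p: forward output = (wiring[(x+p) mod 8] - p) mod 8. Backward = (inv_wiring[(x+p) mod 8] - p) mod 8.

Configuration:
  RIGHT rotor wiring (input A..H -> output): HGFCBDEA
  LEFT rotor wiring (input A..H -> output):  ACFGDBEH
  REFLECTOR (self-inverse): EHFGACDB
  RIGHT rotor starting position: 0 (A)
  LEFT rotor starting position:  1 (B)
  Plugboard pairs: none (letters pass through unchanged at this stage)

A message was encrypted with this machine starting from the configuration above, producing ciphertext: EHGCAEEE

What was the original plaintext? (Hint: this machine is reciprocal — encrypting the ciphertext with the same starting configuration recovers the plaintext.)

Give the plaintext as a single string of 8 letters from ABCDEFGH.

Char 1 ('E'): step: R->1, L=1; E->plug->E->R->C->L->F->refl->C->L'->D->R'->F->plug->F
Char 2 ('H'): step: R->2, L=1; H->plug->H->R->E->L->A->refl->E->L'->B->R'->D->plug->D
Char 3 ('G'): step: R->3, L=1; G->plug->G->R->D->L->C->refl->F->L'->C->R'->H->plug->H
Char 4 ('C'): step: R->4, L=1; C->plug->C->R->A->L->B->refl->H->L'->H->R'->B->plug->B
Char 5 ('A'): step: R->5, L=1; A->plug->A->R->G->L->G->refl->D->L'->F->R'->G->plug->G
Char 6 ('E'): step: R->6, L=1; E->plug->E->R->H->L->H->refl->B->L'->A->R'->D->plug->D
Char 7 ('E'): step: R->7, L=1; E->plug->E->R->D->L->C->refl->F->L'->C->R'->F->plug->F
Char 8 ('E'): step: R->0, L->2 (L advanced); E->plug->E->R->B->L->E->refl->A->L'->H->R'->A->plug->A

Answer: FDHBGDFA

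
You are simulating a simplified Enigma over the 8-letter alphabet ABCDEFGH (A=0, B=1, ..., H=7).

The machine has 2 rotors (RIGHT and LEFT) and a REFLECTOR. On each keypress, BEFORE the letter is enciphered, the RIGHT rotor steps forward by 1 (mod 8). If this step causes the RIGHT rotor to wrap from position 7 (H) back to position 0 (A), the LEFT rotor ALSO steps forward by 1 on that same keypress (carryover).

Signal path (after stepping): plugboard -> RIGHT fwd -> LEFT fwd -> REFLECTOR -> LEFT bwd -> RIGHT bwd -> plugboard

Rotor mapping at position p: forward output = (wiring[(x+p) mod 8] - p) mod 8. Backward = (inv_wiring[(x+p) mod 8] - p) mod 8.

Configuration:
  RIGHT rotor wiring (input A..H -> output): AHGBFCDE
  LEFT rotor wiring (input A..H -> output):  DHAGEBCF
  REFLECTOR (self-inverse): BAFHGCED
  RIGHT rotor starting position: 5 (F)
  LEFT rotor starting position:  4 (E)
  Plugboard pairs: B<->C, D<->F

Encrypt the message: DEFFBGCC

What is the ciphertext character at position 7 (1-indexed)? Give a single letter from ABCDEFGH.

Char 1 ('D'): step: R->6, L=4; D->plug->F->R->D->L->B->refl->A->L'->A->R'->E->plug->E
Char 2 ('E'): step: R->7, L=4; E->plug->E->R->C->L->G->refl->E->L'->G->R'->F->plug->D
Char 3 ('F'): step: R->0, L->5 (L advanced); F->plug->D->R->B->L->F->refl->C->L'->E->R'->H->plug->H
Char 4 ('F'): step: R->1, L=5; F->plug->D->R->E->L->C->refl->F->L'->B->R'->E->plug->E
Char 5 ('B'): step: R->2, L=5; B->plug->C->R->D->L->G->refl->E->L'->A->R'->D->plug->F
Char 6 ('G'): step: R->3, L=5; G->plug->G->R->E->L->C->refl->F->L'->B->R'->E->plug->E
Char 7 ('C'): step: R->4, L=5; C->plug->B->R->G->L->B->refl->A->L'->C->R'->G->plug->G

G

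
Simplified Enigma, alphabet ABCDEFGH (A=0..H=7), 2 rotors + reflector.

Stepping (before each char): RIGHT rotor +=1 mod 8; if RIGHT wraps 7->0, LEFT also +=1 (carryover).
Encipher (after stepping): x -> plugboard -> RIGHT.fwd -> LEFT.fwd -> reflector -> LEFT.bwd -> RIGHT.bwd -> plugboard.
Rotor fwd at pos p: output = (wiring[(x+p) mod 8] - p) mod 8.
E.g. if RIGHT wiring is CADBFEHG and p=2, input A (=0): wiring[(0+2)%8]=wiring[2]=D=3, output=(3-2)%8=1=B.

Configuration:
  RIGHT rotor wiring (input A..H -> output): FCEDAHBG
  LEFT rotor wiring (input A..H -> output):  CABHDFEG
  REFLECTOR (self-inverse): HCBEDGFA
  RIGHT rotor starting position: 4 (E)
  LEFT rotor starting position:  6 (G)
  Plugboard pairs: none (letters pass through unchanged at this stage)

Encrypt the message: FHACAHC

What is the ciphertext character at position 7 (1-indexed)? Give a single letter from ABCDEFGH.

Char 1 ('F'): step: R->5, L=6; F->plug->F->R->H->L->H->refl->A->L'->B->R'->C->plug->C
Char 2 ('H'): step: R->6, L=6; H->plug->H->R->B->L->A->refl->H->L'->H->R'->C->plug->C
Char 3 ('A'): step: R->7, L=6; A->plug->A->R->H->L->H->refl->A->L'->B->R'->F->plug->F
Char 4 ('C'): step: R->0, L->7 (L advanced); C->plug->C->R->E->L->A->refl->H->L'->A->R'->E->plug->E
Char 5 ('A'): step: R->1, L=7; A->plug->A->R->B->L->D->refl->E->L'->F->R'->G->plug->G
Char 6 ('H'): step: R->2, L=7; H->plug->H->R->A->L->H->refl->A->L'->E->R'->F->plug->F
Char 7 ('C'): step: R->3, L=7; C->plug->C->R->E->L->A->refl->H->L'->A->R'->A->plug->A

A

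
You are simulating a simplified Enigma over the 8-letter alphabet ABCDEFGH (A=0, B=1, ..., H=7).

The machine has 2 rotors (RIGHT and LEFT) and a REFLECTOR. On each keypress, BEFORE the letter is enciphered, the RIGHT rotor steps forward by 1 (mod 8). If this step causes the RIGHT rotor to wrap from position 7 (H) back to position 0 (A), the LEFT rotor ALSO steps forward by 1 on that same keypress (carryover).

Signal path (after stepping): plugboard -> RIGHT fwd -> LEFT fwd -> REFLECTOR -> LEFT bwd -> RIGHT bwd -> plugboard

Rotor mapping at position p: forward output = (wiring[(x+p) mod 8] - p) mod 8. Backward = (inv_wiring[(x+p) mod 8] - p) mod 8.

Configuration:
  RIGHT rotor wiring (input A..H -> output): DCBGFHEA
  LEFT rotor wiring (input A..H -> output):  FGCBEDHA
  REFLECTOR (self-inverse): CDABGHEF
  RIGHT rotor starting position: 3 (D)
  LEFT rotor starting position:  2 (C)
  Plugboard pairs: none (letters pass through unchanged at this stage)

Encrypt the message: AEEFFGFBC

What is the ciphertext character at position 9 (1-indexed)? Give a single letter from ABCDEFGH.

Char 1 ('A'): step: R->4, L=2; A->plug->A->R->B->L->H->refl->F->L'->E->R'->D->plug->D
Char 2 ('E'): step: R->5, L=2; E->plug->E->R->F->L->G->refl->E->L'->H->R'->B->plug->B
Char 3 ('E'): step: R->6, L=2; E->plug->E->R->D->L->B->refl->D->L'->G->R'->A->plug->A
Char 4 ('F'): step: R->7, L=2; F->plug->F->R->G->L->D->refl->B->L'->D->R'->C->plug->C
Char 5 ('F'): step: R->0, L->3 (L advanced); F->plug->F->R->H->L->H->refl->F->L'->E->R'->G->plug->G
Char 6 ('G'): step: R->1, L=3; G->plug->G->R->H->L->H->refl->F->L'->E->R'->D->plug->D
Char 7 ('F'): step: R->2, L=3; F->plug->F->R->G->L->D->refl->B->L'->B->R'->G->plug->G
Char 8 ('B'): step: R->3, L=3; B->plug->B->R->C->L->A->refl->C->L'->F->R'->E->plug->E
Char 9 ('C'): step: R->4, L=3; C->plug->C->R->A->L->G->refl->E->L'->D->R'->B->plug->B

B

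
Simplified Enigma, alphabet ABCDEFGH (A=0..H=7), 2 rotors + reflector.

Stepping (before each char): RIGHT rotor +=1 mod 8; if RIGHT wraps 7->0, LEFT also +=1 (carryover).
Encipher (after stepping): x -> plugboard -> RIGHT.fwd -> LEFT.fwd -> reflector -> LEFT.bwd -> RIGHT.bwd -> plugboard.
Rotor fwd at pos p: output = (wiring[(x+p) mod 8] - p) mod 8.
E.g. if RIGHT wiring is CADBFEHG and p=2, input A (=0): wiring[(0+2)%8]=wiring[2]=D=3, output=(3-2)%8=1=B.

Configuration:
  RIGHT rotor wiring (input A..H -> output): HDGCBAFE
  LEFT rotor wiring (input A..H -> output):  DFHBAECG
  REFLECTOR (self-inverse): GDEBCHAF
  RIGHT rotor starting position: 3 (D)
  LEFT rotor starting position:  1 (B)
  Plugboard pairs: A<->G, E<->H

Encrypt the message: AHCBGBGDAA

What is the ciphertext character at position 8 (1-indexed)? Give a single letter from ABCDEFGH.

Char 1 ('A'): step: R->4, L=1; A->plug->G->R->C->L->A->refl->G->L'->B->R'->C->plug->C
Char 2 ('H'): step: R->5, L=1; H->plug->E->R->G->L->F->refl->H->L'->D->R'->A->plug->G
Char 3 ('C'): step: R->6, L=1; C->plug->C->R->B->L->G->refl->A->L'->C->R'->H->plug->E
Char 4 ('B'): step: R->7, L=1; B->plug->B->R->A->L->E->refl->C->L'->H->R'->D->plug->D
Char 5 ('G'): step: R->0, L->2 (L advanced); G->plug->A->R->H->L->D->refl->B->L'->G->R'->C->plug->C
Char 6 ('B'): step: R->1, L=2; B->plug->B->R->F->L->E->refl->C->L'->D->R'->G->plug->A
Char 7 ('G'): step: R->2, L=2; G->plug->A->R->E->L->A->refl->G->L'->C->R'->F->plug->F
Char 8 ('D'): step: R->3, L=2; D->plug->D->R->C->L->G->refl->A->L'->E->R'->F->plug->F

F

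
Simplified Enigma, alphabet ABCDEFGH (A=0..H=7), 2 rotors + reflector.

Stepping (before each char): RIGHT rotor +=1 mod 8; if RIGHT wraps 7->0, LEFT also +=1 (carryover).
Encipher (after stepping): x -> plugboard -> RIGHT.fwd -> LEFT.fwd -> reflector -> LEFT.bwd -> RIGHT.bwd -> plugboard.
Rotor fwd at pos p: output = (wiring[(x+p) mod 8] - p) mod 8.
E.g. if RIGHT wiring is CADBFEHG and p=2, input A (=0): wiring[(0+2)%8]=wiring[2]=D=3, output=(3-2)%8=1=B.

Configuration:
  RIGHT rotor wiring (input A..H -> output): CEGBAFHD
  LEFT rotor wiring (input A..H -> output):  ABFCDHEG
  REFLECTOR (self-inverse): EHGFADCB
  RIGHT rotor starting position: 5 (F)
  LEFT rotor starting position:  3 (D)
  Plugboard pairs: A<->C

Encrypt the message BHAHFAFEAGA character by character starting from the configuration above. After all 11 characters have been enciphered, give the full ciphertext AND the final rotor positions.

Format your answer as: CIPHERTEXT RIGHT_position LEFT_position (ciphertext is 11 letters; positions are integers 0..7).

Char 1 ('B'): step: R->6, L=3; B->plug->B->R->F->L->F->refl->D->L'->E->R'->C->plug->A
Char 2 ('H'): step: R->7, L=3; H->plug->H->R->A->L->H->refl->B->L'->D->R'->B->plug->B
Char 3 ('A'): step: R->0, L->4 (L advanced); A->plug->C->R->G->L->B->refl->H->L'->A->R'->E->plug->E
Char 4 ('H'): step: R->1, L=4; H->plug->H->R->B->L->D->refl->F->L'->F->R'->B->plug->B
Char 5 ('F'): step: R->2, L=4; F->plug->F->R->B->L->D->refl->F->L'->F->R'->E->plug->E
Char 6 ('A'): step: R->3, L=4; A->plug->C->R->C->L->A->refl->E->L'->E->R'->D->plug->D
Char 7 ('F'): step: R->4, L=4; F->plug->F->R->A->L->H->refl->B->L'->G->R'->E->plug->E
Char 8 ('E'): step: R->5, L=4; E->plug->E->R->H->L->G->refl->C->L'->D->R'->H->plug->H
Char 9 ('A'): step: R->6, L=4; A->plug->C->R->E->L->E->refl->A->L'->C->R'->G->plug->G
Char 10 ('G'): step: R->7, L=4; G->plug->G->R->G->L->B->refl->H->L'->A->R'->H->plug->H
Char 11 ('A'): step: R->0, L->5 (L advanced); A->plug->C->R->G->L->F->refl->D->L'->D->R'->H->plug->H
Final: ciphertext=ABEBEDEHGHH, RIGHT=0, LEFT=5

Answer: ABEBEDEHGHH 0 5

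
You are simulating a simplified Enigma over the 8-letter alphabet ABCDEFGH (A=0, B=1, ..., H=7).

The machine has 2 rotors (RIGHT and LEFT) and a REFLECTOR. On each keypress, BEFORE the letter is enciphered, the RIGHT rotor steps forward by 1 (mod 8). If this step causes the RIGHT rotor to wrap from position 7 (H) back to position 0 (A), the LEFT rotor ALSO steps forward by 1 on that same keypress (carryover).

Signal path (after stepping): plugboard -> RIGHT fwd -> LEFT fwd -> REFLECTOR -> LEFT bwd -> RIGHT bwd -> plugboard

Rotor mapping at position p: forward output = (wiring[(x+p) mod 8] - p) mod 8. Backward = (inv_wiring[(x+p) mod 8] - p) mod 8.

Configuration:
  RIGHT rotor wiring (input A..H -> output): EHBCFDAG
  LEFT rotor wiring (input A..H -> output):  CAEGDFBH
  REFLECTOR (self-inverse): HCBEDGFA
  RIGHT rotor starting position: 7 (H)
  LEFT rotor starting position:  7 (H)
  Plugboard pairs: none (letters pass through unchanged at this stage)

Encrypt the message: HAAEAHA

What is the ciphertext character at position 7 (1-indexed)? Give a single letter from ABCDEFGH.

Char 1 ('H'): step: R->0, L->0 (L advanced); H->plug->H->R->G->L->B->refl->C->L'->A->R'->G->plug->G
Char 2 ('A'): step: R->1, L=0; A->plug->A->R->G->L->B->refl->C->L'->A->R'->B->plug->B
Char 3 ('A'): step: R->2, L=0; A->plug->A->R->H->L->H->refl->A->L'->B->R'->D->plug->D
Char 4 ('E'): step: R->3, L=0; E->plug->E->R->D->L->G->refl->F->L'->F->R'->D->plug->D
Char 5 ('A'): step: R->4, L=0; A->plug->A->R->B->L->A->refl->H->L'->H->R'->B->plug->B
Char 6 ('H'): step: R->5, L=0; H->plug->H->R->A->L->C->refl->B->L'->G->R'->A->plug->A
Char 7 ('A'): step: R->6, L=0; A->plug->A->R->C->L->E->refl->D->L'->E->R'->F->plug->F

F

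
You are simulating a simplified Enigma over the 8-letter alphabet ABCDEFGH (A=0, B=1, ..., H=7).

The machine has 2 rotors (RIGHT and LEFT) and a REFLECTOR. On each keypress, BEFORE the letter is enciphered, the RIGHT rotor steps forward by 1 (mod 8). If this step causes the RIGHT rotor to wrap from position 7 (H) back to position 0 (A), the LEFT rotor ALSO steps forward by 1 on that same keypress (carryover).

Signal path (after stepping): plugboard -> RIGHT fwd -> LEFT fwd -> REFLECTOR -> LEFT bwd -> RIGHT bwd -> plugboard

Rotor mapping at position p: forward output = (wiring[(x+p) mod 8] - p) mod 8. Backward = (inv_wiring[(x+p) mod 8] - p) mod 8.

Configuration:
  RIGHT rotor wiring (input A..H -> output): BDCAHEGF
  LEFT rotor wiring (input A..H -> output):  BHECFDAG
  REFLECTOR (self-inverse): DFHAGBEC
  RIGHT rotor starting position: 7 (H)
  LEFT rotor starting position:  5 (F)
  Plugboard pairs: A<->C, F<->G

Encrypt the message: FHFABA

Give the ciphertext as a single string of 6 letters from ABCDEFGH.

Char 1 ('F'): step: R->0, L->6 (L advanced); F->plug->G->R->G->L->H->refl->C->L'->A->R'->D->plug->D
Char 2 ('H'): step: R->1, L=6; H->plug->H->R->A->L->C->refl->H->L'->G->R'->D->plug->D
Char 3 ('F'): step: R->2, L=6; F->plug->G->R->H->L->F->refl->B->L'->D->R'->F->plug->G
Char 4 ('A'): step: R->3, L=6; A->plug->C->R->B->L->A->refl->D->L'->C->R'->E->plug->E
Char 5 ('B'): step: R->4, L=6; B->plug->B->R->A->L->C->refl->H->L'->G->R'->G->plug->F
Char 6 ('A'): step: R->5, L=6; A->plug->C->R->A->L->C->refl->H->L'->G->R'->E->plug->E

Answer: DDGEFE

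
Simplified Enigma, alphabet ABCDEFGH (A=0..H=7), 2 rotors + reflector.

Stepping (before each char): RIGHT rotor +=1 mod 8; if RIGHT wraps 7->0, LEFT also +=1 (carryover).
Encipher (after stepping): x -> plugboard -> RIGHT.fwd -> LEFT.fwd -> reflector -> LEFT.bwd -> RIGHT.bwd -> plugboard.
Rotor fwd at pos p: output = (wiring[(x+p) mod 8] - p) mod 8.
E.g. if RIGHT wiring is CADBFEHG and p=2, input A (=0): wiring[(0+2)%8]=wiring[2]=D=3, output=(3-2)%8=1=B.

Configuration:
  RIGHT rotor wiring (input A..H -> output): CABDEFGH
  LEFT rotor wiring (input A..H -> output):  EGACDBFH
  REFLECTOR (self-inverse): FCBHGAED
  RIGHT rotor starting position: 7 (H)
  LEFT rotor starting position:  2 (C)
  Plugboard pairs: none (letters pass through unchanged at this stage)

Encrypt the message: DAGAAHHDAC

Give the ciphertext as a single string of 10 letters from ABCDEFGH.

Char 1 ('D'): step: R->0, L->3 (L advanced); D->plug->D->R->D->L->C->refl->B->L'->F->R'->F->plug->F
Char 2 ('A'): step: R->1, L=3; A->plug->A->R->H->L->F->refl->A->L'->B->R'->H->plug->H
Char 3 ('G'): step: R->2, L=3; G->plug->G->R->A->L->H->refl->D->L'->G->R'->H->plug->H
Char 4 ('A'): step: R->3, L=3; A->plug->A->R->A->L->H->refl->D->L'->G->R'->H->plug->H
Char 5 ('A'): step: R->4, L=3; A->plug->A->R->A->L->H->refl->D->L'->G->R'->E->plug->E
Char 6 ('H'): step: R->5, L=3; H->plug->H->R->H->L->F->refl->A->L'->B->R'->B->plug->B
Char 7 ('H'): step: R->6, L=3; H->plug->H->R->H->L->F->refl->A->L'->B->R'->B->plug->B
Char 8 ('D'): step: R->7, L=3; D->plug->D->R->C->L->G->refl->E->L'->E->R'->E->plug->E
Char 9 ('A'): step: R->0, L->4 (L advanced); A->plug->A->R->C->L->B->refl->C->L'->F->R'->F->plug->F
Char 10 ('C'): step: R->1, L=4; C->plug->C->R->C->L->B->refl->C->L'->F->R'->F->plug->F

Answer: FHHHEBBEFF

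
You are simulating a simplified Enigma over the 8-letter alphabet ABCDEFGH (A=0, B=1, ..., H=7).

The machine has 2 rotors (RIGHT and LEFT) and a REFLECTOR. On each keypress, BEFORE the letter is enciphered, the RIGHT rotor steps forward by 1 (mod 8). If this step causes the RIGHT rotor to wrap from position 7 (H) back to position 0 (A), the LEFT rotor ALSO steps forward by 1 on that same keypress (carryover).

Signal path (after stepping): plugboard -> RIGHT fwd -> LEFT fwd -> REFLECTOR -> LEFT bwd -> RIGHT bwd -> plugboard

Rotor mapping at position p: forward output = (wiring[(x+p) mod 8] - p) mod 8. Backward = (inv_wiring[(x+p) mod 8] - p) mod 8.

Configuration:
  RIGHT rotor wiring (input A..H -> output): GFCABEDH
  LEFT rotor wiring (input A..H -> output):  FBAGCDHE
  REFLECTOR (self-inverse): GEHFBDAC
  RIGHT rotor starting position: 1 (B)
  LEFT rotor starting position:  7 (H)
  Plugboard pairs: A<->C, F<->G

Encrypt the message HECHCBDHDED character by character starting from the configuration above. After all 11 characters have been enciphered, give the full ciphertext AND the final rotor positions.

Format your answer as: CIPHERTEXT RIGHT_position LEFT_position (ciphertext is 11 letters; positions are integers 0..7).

Char 1 ('H'): step: R->2, L=7; H->plug->H->R->D->L->B->refl->E->L'->G->R'->B->plug->B
Char 2 ('E'): step: R->3, L=7; E->plug->E->R->E->L->H->refl->C->L'->C->R'->G->plug->F
Char 3 ('C'): step: R->4, L=7; C->plug->A->R->F->L->D->refl->F->L'->A->R'->B->plug->B
Char 4 ('H'): step: R->5, L=7; H->plug->H->R->E->L->H->refl->C->L'->C->R'->C->plug->A
Char 5 ('C'): step: R->6, L=7; C->plug->A->R->F->L->D->refl->F->L'->A->R'->C->plug->A
Char 6 ('B'): step: R->7, L=7; B->plug->B->R->H->L->A->refl->G->L'->B->R'->E->plug->E
Char 7 ('D'): step: R->0, L->0 (L advanced); D->plug->D->R->A->L->F->refl->D->L'->F->R'->B->plug->B
Char 8 ('H'): step: R->1, L=0; H->plug->H->R->F->L->D->refl->F->L'->A->R'->D->plug->D
Char 9 ('D'): step: R->2, L=0; D->plug->D->R->C->L->A->refl->G->L'->D->R'->H->plug->H
Char 10 ('E'): step: R->3, L=0; E->plug->E->R->E->L->C->refl->H->L'->G->R'->B->plug->B
Char 11 ('D'): step: R->4, L=0; D->plug->D->R->D->L->G->refl->A->L'->C->R'->E->plug->E
Final: ciphertext=BFBAAEBDHBE, RIGHT=4, LEFT=0

Answer: BFBAAEBDHBE 4 0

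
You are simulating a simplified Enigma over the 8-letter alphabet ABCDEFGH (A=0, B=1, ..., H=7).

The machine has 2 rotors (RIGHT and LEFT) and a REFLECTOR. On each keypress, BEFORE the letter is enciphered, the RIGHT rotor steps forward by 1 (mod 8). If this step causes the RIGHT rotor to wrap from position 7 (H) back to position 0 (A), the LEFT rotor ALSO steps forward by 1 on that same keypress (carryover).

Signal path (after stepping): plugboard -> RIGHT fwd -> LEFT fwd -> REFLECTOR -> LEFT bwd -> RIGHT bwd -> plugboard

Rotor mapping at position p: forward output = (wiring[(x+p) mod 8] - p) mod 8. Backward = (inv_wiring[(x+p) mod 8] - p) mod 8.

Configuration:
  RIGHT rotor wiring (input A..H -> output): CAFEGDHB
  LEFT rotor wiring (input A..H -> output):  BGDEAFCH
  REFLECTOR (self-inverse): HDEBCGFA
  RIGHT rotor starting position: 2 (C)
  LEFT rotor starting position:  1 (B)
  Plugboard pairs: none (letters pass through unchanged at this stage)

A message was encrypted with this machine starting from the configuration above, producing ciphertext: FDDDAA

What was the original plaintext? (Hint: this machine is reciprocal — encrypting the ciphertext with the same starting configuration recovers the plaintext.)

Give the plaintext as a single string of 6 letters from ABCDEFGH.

Answer: BABHEC

Derivation:
Char 1 ('F'): step: R->3, L=1; F->plug->F->R->H->L->A->refl->H->L'->D->R'->B->plug->B
Char 2 ('D'): step: R->4, L=1; D->plug->D->R->F->L->B->refl->D->L'->C->R'->A->plug->A
Char 3 ('D'): step: R->5, L=1; D->plug->D->R->F->L->B->refl->D->L'->C->R'->B->plug->B
Char 4 ('D'): step: R->6, L=1; D->plug->D->R->C->L->D->refl->B->L'->F->R'->H->plug->H
Char 5 ('A'): step: R->7, L=1; A->plug->A->R->C->L->D->refl->B->L'->F->R'->E->plug->E
Char 6 ('A'): step: R->0, L->2 (L advanced); A->plug->A->R->C->L->G->refl->F->L'->F->R'->C->plug->C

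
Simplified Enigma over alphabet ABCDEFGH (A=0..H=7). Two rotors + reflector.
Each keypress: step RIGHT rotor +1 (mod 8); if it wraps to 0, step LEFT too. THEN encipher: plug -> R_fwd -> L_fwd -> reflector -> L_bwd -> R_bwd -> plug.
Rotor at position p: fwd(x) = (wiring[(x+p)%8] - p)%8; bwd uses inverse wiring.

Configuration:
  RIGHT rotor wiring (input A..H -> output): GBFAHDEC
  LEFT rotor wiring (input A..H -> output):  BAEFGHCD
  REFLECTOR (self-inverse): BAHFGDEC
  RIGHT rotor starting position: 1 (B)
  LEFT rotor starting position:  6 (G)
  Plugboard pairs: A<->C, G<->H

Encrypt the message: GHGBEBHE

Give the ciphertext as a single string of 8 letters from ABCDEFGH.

Char 1 ('G'): step: R->2, L=6; G->plug->H->R->H->L->B->refl->A->L'->G->R'->B->plug->B
Char 2 ('H'): step: R->3, L=6; H->plug->G->R->G->L->A->refl->B->L'->H->R'->E->plug->E
Char 3 ('G'): step: R->4, L=6; G->plug->H->R->E->L->G->refl->E->L'->A->R'->C->plug->A
Char 4 ('B'): step: R->5, L=6; B->plug->B->R->H->L->B->refl->A->L'->G->R'->A->plug->C
Char 5 ('E'): step: R->6, L=6; E->plug->E->R->H->L->B->refl->A->L'->G->R'->A->plug->C
Char 6 ('B'): step: R->7, L=6; B->plug->B->R->H->L->B->refl->A->L'->G->R'->D->plug->D
Char 7 ('H'): step: R->0, L->7 (L advanced); H->plug->G->R->E->L->G->refl->E->L'->A->R'->D->plug->D
Char 8 ('E'): step: R->1, L=7; E->plug->E->R->C->L->B->refl->A->L'->G->R'->D->plug->D

Answer: BEACCDDD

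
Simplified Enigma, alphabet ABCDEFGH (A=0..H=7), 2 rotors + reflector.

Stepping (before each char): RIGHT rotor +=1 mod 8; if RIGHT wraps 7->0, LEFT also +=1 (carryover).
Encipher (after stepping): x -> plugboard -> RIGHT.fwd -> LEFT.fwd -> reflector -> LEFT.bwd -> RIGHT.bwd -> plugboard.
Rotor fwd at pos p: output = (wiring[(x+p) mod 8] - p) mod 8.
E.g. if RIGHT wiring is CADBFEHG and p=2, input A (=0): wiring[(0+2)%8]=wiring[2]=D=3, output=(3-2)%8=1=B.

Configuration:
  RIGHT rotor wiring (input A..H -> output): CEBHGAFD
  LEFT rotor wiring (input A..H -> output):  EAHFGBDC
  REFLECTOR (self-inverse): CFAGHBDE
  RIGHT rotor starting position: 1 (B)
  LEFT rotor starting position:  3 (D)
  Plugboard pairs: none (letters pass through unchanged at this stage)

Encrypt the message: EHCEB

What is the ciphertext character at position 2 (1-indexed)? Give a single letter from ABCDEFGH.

Char 1 ('E'): step: R->2, L=3; E->plug->E->R->D->L->A->refl->C->L'->A->R'->G->plug->G
Char 2 ('H'): step: R->3, L=3; H->plug->H->R->G->L->F->refl->B->L'->F->R'->C->plug->C

C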